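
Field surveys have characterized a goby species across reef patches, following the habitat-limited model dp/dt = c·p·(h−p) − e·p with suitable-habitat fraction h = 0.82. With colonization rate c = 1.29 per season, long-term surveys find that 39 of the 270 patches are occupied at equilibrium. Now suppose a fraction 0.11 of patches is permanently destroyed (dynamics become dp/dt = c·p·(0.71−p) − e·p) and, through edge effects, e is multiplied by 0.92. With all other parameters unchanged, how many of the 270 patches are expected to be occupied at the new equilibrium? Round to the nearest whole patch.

Observed p* = 39/270 = 0.14444.
Balance c(h−p*) = e gives e = 1.29×(0.82 − 0.14444) = 0.87147.
New p* = 0.71 − e/c = 0.71 − 0.80175/1.29000 = 0.08849.
Expected occupied = 270 × 0.08849 = 23.89 ≈ 24.

24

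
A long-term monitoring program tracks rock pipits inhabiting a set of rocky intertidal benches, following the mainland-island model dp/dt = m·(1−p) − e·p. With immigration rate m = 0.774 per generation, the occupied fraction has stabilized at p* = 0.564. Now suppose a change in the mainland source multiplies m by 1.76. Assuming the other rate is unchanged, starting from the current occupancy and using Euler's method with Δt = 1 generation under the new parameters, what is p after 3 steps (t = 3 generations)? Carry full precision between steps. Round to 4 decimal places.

Balance m(1−p*) = e·p* gives e = m(1−p*)/p* = 0.774×0.43600/0.56400 = 0.59834.
Starting from p₀ = 0.56400; update p ← p + (dp/dt)·Δt with the new parameters.
  1  |  dp/dt·Δt = +0.256473  |  p_1 = 0.820473
  2  |  dp/dt·Δt = -0.246363  |  p_2 = 0.574110
  3  |  dp/dt·Δt = +0.236651  |  p_3 = 0.810761

0.8108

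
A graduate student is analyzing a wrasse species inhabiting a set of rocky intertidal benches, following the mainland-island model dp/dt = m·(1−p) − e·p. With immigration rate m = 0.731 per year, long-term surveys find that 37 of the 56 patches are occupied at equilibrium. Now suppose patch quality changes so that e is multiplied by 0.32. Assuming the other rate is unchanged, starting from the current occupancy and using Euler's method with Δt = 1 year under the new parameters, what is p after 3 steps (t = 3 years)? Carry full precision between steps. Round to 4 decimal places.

0.8582

Observed p* = 37/56 = 0.66071.
Balance m(1−p*) = e·p* gives e = m(1−p*)/p* = 0.731×0.33929/0.66071 = 0.37538.
Starting from p₀ = 0.66071; update p ← p + (dp/dt)·Δt with the new parameters.
step 1: Δp = +0.16865, p = 0.82937
step 2: Δp = +0.02511, p = 0.85448
step 3: Δp = +0.00374, p = 0.85821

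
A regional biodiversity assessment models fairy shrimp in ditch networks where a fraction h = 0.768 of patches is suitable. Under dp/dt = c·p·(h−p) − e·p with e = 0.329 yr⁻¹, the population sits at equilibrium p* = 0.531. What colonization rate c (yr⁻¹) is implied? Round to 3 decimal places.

At equilibrium c(h−p*) = e, so c = e/(h−p*).
c = 0.329/(0.768 − 0.531) = 0.329/0.2370 = 1.3882.

1.388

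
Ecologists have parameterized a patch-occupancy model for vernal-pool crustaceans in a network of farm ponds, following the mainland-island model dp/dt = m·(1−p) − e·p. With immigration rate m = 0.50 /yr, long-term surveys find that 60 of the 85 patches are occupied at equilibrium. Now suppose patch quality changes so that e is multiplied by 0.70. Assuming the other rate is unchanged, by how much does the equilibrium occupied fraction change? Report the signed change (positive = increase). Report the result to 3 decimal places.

Observed p* = 60/85 = 0.70588.
Balance m(1−p*) = e·p* gives e = m(1−p*)/p* = 0.50×0.29412/0.70588 = 0.20834.
New p* = m/(m+e) = 0.50000/(0.50000+0.14584) = 0.77419.
Δp* = 0.77419 − 0.70588 = +0.06831.

0.068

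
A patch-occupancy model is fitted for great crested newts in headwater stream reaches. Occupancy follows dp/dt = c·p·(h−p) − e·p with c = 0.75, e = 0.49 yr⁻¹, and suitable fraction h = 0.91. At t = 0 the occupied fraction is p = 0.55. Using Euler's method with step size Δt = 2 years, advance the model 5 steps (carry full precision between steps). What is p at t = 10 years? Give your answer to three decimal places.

Update rule: p ← p + [c·p·(h−p) − e·p]·Δt with Δt = 2.
  1  |  dp/dt·Δt = -0.242000  |  p_1 = 0.308000
  2  |  dp/dt·Δt = -0.023716  |  p_2 = 0.284284
  3  |  dp/dt·Δt = -0.011777  |  p_3 = 0.272507
  4  |  dp/dt·Δt = -0.006475  |  p_4 = 0.266032
  5  |  dp/dt·Δt = -0.003737  |  p_5 = 0.262295

0.262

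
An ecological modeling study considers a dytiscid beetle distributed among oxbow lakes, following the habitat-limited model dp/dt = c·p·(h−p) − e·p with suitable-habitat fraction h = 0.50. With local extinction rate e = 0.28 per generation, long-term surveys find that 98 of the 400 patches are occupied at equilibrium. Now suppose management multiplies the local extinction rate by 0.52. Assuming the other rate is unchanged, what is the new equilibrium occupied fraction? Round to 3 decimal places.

0.367

Observed p* = 98/400 = 0.24500.
Balance c(h−p*) = e gives c = e/(0.5 − 0.24500) = 0.28/0.25500 = 1.09804.
New p* = 0.5 − e/c = 0.5 − 0.14560/1.09804 = 0.36740.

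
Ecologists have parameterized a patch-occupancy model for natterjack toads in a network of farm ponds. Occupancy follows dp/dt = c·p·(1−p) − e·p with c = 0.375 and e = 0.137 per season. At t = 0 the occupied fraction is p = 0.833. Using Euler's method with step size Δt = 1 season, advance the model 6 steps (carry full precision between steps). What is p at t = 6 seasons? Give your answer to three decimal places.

Update rule: p ← p + [c·p·(1−p) − e·p]·Δt with Δt = 1.
t = 1: p = 0.83300 + (-0.06195) = 0.77105
t = 2: p = 0.77105 + (-0.03943) = 0.73161
t = 3: p = 0.73161 + (-0.02660) = 0.70502
t = 4: p = 0.70502 + (-0.01860) = 0.68642
t = 5: p = 0.68642 + (-0.01332) = 0.67310
t = 6: p = 0.67310 + (-0.00970) = 0.66340

0.663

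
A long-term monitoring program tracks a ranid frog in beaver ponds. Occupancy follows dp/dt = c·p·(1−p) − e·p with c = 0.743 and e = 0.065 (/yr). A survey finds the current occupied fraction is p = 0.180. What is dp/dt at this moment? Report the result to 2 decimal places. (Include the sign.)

0.10

Colonization term: c·p·(1−p) = 0.743×0.180×0.8200 = 0.10967.
Extinction term: e·p = 0.01170.
dp/dt = 0.10967 − 0.01170 = 0.09797.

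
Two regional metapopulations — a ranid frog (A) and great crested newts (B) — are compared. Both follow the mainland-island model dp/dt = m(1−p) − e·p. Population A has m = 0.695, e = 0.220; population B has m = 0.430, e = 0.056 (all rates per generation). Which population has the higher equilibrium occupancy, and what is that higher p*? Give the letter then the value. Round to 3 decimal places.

B, 0.885

A: p*_A = m/(m+e) = 0.695/0.9150 = 0.7596.
B: p*_B = 0.430/0.4860 = 0.8848.
B is higher at 0.8848.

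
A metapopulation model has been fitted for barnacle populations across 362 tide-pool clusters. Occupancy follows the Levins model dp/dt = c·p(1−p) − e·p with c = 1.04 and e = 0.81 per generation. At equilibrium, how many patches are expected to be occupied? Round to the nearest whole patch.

80

p* = 1 − e/c = 1 − 0.81/1.04 = 0.2212.
Expected occupied patches = N × p* = 362 × 0.2212 = 80.06 ≈ 80.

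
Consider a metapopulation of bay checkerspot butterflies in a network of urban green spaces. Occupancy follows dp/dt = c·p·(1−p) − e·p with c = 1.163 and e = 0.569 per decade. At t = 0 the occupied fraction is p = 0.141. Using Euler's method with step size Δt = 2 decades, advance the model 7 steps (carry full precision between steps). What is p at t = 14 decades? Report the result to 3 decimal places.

Update rule: p ← p + [c·p·(1−p) − e·p]·Δt with Δt = 2.
step 1: Δp = +0.12126, p = 0.26226
step 2: Δp = +0.15158, p = 0.41385
step 3: Δp = +0.09328, p = 0.50712
step 4: Δp = +0.00427, p = 0.51140
step 5: Δp = -0.00077, p = 0.51062
step 6: Δp = +0.00015, p = 0.51077
step 7: Δp = -0.00003, p = 0.51074

0.511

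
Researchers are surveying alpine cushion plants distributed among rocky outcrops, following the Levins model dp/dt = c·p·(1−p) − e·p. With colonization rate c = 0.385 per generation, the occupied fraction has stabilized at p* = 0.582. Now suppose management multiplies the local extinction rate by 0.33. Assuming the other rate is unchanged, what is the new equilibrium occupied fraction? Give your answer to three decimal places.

0.862

Balance c(1−p*) = e gives e = 0.385×(1 − 0.58200) = 0.16093.
New p* = 1 − e/c = 1 − 0.05311/0.38500 = 0.86205.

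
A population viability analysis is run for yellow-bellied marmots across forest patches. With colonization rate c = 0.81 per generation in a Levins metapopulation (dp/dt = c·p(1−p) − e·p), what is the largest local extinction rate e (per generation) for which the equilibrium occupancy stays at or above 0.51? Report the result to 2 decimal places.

1 − e/c ≥ 0.51 ⇒ e ≤ c(1 − 0.51) = 0.81 × 0.4900.
e_max = 0.3969.

0.40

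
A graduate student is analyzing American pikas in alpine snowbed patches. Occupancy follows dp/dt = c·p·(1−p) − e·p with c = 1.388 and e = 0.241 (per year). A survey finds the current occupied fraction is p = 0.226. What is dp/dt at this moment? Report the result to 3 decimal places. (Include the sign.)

Colonization term: c·p·(1−p) = 1.388×0.226×0.7740 = 0.24279.
Extinction term: e·p = 0.05447.
dp/dt = 0.24279 − 0.05447 = 0.18833.

0.188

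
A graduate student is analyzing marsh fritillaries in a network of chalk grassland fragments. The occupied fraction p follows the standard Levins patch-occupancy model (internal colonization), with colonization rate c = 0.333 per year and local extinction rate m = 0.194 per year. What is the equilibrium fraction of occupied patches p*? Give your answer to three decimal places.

At equilibrium, colonization balances extinction: c·p*·(1−p*) = m·p*.
So p* = 1 − m/c = 1 − 0.194/0.333 = 1 − 0.5826 = 0.4174.

0.417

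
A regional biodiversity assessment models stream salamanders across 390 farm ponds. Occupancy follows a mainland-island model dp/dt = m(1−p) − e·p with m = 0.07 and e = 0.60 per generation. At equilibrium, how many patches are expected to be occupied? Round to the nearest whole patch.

p* = m/(m+e) = 0.07/0.6700 = 0.1045.
Expected occupied patches = N × p* = 390 × 0.1045 = 40.75 ≈ 41.

41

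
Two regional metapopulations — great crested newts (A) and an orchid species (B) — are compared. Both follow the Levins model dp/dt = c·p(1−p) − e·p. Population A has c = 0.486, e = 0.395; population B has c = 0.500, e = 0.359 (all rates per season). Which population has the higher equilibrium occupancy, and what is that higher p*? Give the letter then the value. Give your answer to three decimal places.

A: p*_A = 1 − 0.395/0.486 = 0.1872.
B: p*_B = 1 − 0.359/0.500 = 0.2820.
B is higher at 0.2820.

B, 0.282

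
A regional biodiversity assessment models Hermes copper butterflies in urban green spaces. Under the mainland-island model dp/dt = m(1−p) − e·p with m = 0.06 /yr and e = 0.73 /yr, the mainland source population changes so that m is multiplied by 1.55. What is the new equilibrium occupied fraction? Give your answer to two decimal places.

0.11

Before: p* = 0.06/(0.06+0.73) = 0.0759.
After: m = 0.093, e = 0.73; p* = 0.093/0.8230 = 0.1130.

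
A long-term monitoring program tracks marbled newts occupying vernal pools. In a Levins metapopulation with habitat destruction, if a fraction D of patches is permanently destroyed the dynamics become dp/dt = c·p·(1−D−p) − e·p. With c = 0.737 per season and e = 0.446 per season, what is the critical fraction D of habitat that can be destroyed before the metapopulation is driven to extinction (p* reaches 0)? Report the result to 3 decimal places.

The nontrivial equilibrium is p* = (1−D) − e/c; extinction occurs when this hits zero.
So D_crit = 1 − e/c = 1 − 0.446/0.737 = 1 − 0.6052 = 0.3948.
Note this equals the original equilibrium occupancy — the Levins extinction-debt result.

0.395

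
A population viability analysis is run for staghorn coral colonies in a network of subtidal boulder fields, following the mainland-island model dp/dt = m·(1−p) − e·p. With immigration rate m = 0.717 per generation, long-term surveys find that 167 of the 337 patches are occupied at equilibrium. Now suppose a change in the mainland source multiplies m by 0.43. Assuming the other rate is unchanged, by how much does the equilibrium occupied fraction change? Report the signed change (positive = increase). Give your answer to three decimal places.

Observed p* = 167/337 = 0.49555.
Balance m(1−p*) = e·p* gives e = m(1−p*)/p* = 0.717×0.50445/0.49555 = 0.72988.
New p* = m/(m+e) = 0.30831/(0.30831+0.72988) = 0.29697.
Δp* = 0.29697 − 0.49555 = -0.19858.

-0.199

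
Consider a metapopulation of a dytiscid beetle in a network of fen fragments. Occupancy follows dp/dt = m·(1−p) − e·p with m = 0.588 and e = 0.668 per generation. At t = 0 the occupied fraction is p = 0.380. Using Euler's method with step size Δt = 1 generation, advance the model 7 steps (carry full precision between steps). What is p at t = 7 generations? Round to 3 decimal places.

0.468

Update rule: p ← p + [m·(1−p) − e·p]·Δt with Δt = 1.
t = 1: p = 0.38000 + (+0.11072) = 0.49072
t = 2: p = 0.49072 + (-0.02834) = 0.46238
t = 3: p = 0.46238 + (+0.00726) = 0.46963
t = 4: p = 0.46963 + (-0.00186) = 0.46777
t = 5: p = 0.46777 + (+0.00048) = 0.46825
t = 6: p = 0.46825 + (-0.00012) = 0.46813
t = 7: p = 0.46813 + (+0.00003) = 0.46816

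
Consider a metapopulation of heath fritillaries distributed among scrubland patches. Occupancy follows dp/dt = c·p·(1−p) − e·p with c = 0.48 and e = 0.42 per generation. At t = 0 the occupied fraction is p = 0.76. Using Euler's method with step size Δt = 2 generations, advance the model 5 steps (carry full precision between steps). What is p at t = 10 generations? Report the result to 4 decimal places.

0.1848

Update rule: p ← p + [c·p·(1−p) − e·p]·Δt with Δt = 2.
t = 2: p = 0.76000 + (-0.46330) = 0.29670
t = 4: p = 0.29670 + (-0.04891) = 0.24780
t = 6: p = 0.24780 + (-0.02921) = 0.21859
t = 8: p = 0.21859 + (-0.01964) = 0.19895
t = 10: p = 0.19895 + (-0.01412) = 0.18482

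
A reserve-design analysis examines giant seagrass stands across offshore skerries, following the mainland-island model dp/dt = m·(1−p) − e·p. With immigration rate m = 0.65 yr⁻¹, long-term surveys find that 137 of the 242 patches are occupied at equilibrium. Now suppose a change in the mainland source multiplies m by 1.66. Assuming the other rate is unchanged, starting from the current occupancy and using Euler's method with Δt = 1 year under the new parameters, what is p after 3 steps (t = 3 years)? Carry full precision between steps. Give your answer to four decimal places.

Observed p* = 137/242 = 0.56612.
Balance m(1−p*) = e·p* gives e = m(1−p*)/p* = 0.65×0.43388/0.56612 = 0.49818.
Starting from p₀ = 0.56612; update p ← p + (dp/dt)·Δt with the new parameters.
p: 0.56612 → 0.75225  (Δp = +0.18614)
p: 0.75225 → 0.64482  (Δp = -0.10743)
p: 0.64482 → 0.70683  (Δp = +0.06201)

0.7068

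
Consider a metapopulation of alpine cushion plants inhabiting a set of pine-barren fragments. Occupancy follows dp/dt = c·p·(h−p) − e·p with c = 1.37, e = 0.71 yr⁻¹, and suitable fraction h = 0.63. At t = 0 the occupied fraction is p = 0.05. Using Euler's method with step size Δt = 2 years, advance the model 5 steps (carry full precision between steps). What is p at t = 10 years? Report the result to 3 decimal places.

Update rule: p ← p + [c·p·(h−p) − e·p]·Δt with Δt = 2.
  1  |  dp/dt·Δt = +0.008460  |  p_1 = 0.058460
  2  |  dp/dt·Δt = +0.008536  |  p_2 = 0.066996
  3  |  dp/dt·Δt = +0.008216  |  p_3 = 0.075212
  4  |  dp/dt·Δt = +0.007530  |  p_4 = 0.082742
  5  |  dp/dt·Δt = +0.006577  |  p_5 = 0.089319

0.089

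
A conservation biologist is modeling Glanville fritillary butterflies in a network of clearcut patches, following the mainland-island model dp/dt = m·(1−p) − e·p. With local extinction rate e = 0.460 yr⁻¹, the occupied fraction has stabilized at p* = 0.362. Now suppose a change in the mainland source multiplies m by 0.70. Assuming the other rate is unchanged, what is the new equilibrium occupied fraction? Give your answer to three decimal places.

Balance m(1−p*) = e·p* gives m = e·p*/(1−p*) = 0.460×0.36200/0.63800 = 0.26100.
New p* = m/(m+e) = 0.18270/(0.18270+0.46000) = 0.28427.

0.284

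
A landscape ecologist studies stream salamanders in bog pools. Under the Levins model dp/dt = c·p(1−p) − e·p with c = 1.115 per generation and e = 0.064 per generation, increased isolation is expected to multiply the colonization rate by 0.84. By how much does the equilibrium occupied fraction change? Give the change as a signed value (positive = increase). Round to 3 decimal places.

-0.011

Before: p* = 1 − 0.064/1.115 = 0.9426.
After the change, c = 0.9366, e = 0.064, so p* = 1 − 0.064/0.9366 = 0.9317.
Δp* = 0.9317 − 0.9426 = -0.0109.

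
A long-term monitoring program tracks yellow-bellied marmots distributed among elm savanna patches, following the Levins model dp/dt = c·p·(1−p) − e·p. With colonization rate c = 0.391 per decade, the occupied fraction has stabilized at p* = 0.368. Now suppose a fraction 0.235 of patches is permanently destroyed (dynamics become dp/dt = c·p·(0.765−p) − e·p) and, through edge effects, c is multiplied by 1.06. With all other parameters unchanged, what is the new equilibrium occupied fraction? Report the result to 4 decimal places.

0.1688

Balance c(1−p*) = e gives e = 0.391×(1 − 0.36800) = 0.24711.
New p* = 0.765 − e/c = 0.765 − 0.24711/0.41446 = 0.16878.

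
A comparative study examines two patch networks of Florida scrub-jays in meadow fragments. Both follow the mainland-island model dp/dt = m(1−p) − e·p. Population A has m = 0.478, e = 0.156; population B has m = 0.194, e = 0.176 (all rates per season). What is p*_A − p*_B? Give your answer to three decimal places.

0.230

A: p*_A = m/(m+e) = 0.478/0.6340 = 0.7539.
B: p*_B = 0.194/0.3700 = 0.5243.
p*_A − p*_B = 0.7539 − 0.5243 = 0.2296.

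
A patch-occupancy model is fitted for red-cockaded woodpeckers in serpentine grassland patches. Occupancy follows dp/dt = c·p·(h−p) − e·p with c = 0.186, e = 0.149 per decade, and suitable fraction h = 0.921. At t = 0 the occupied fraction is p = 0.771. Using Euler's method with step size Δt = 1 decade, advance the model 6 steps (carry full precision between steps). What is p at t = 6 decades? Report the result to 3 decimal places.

Update rule: p ← p + [c·p·(h−p) − e·p]·Δt with Δt = 1.
t = 1: p = 0.77100 + (-0.09337) = 0.67763
t = 2: p = 0.67763 + (-0.07029) = 0.60734
t = 3: p = 0.60734 + (-0.05506) = 0.55228
t = 4: p = 0.55228 + (-0.04441) = 0.50787
t = 5: p = 0.50787 + (-0.03665) = 0.47122
t = 6: p = 0.47122 + (-0.03079) = 0.44043

0.440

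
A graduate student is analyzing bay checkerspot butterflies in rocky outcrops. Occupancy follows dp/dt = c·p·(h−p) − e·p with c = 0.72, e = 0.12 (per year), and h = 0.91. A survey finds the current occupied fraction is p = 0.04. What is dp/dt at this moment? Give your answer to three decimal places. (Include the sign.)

0.020

Colonization term: c·p·(h−p) = 0.72×0.04×0.8700 = 0.02506.
Extinction term: e·p = 0.00480.
dp/dt = 0.02506 − 0.00480 = 0.02026.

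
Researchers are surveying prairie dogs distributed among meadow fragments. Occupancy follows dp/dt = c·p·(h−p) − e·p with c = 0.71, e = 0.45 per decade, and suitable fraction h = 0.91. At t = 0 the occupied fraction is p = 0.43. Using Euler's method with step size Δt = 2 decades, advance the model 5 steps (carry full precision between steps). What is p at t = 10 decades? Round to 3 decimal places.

Update rule: p ← p + [c·p·(h−p) − e·p]·Δt with Δt = 2.
t = 2: p = 0.43000 + (-0.09391) = 0.33609
t = 4: p = 0.33609 + (-0.02858) = 0.30751
t = 6: p = 0.30751 + (-0.01367) = 0.29383
t = 8: p = 0.29383 + (-0.00736) = 0.28648
t = 10: p = 0.28648 + (-0.00418) = 0.28229

0.282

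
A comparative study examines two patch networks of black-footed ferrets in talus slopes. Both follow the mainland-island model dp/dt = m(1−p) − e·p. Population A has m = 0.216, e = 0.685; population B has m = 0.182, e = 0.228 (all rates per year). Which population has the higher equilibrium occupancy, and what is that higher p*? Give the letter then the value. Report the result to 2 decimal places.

A: p*_A = m/(m+e) = 0.216/0.9010 = 0.2397.
B: p*_B = 0.182/0.4100 = 0.4439.
B is higher at 0.4439.

B, 0.44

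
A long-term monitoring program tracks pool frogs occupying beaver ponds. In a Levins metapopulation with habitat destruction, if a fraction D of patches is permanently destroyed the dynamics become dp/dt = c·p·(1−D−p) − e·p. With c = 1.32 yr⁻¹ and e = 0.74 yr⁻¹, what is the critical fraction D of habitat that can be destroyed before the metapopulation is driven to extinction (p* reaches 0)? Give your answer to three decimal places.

0.439

The nontrivial equilibrium is p* = (1−D) − e/c; extinction occurs when this hits zero.
So D_crit = 1 − e/c = 1 − 0.74/1.32 = 1 − 0.5606 = 0.4394.
This equals the undisturbed p*, a classic result of Lande's extension.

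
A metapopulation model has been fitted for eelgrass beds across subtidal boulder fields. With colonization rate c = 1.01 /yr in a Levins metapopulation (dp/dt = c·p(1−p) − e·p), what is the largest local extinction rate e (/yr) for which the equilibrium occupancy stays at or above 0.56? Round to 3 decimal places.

0.444

1 − e/c ≥ 0.56 ⇒ e ≤ c(1 − 0.56) = 1.01 × 0.4400.
e_max = 0.4444.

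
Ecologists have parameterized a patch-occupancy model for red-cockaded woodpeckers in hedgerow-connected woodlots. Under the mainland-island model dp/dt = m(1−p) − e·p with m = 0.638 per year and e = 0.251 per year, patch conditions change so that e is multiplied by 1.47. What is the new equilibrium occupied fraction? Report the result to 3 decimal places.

0.634

Before: p* = 0.638/(0.638+0.251) = 0.7177.
After: m = 0.638, e = 0.36897; p* = 0.638/1.0070 = 0.6336.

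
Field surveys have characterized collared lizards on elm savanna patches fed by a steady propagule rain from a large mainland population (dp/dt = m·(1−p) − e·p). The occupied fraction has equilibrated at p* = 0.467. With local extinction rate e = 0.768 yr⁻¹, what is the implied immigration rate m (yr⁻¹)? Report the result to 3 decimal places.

0.673

At equilibrium m(1−p*) = e·p*, so m = e·p*/(1−p*).
m = 0.768 × 0.467 / 0.5330 = 0.3587/0.5330 = 0.6729.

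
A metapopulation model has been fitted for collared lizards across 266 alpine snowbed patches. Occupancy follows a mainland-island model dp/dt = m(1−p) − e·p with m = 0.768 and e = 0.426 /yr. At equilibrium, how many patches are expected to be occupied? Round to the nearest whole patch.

171

p* = m/(m+e) = 0.768/1.1940 = 0.6432.
Expected occupied patches = N × p* = 266 × 0.6432 = 171.10 ≈ 171.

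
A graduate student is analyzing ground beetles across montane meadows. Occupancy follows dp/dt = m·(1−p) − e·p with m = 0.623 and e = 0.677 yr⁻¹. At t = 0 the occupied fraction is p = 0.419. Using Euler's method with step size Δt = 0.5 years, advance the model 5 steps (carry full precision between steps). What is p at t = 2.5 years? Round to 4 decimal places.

0.4789

Update rule: p ← p + [m·(1−p) − e·p]·Δt with Δt = 0.5.
p: 0.41900 → 0.45815  (Δp = +0.03915)
p: 0.45815 → 0.47185  (Δp = +0.01370)
p: 0.47185 → 0.47665  (Δp = +0.00480)
p: 0.47665 → 0.47833  (Δp = +0.00168)
p: 0.47833 → 0.47891  (Δp = +0.00059)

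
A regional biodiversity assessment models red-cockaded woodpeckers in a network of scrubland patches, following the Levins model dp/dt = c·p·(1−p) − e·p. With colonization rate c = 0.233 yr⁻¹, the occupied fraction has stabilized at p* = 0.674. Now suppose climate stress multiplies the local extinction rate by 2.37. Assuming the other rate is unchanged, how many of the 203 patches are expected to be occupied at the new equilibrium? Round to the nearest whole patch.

46

Balance c(1−p*) = e gives e = 0.233×(1 − 0.67400) = 0.07596.
New p* = 1 − e/c = 1 − 0.18003/0.23300 = 0.22734.
Expected occupied = 203 × 0.22734 = 46.15 ≈ 46.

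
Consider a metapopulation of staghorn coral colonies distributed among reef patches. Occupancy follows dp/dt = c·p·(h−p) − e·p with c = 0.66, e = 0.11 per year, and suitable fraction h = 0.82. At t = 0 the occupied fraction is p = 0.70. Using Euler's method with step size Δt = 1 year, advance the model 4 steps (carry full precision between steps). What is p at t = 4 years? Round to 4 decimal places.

0.6577

Update rule: p ← p + [c·p·(h−p) − e·p]·Δt with Δt = 1.
t = 1: p = 0.70000 + (-0.02156) = 0.67844
t = 2: p = 0.67844 + (-0.01124) = 0.66720
t = 3: p = 0.66720 + (-0.00611) = 0.66109
t = 4: p = 0.66109 + (-0.00339) = 0.65771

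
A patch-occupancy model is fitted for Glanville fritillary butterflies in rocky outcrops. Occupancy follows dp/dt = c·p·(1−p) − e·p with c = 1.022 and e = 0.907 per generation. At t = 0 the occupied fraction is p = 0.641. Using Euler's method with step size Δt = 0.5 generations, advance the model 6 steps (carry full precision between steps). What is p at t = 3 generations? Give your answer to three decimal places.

0.245

Update rule: p ← p + [c·p·(1−p) − e·p]·Δt with Δt = 0.5.
p: 0.64100 → 0.46790  (Δp = -0.17310)
p: 0.46790 → 0.38293  (Δp = -0.08497)
p: 0.38293 → 0.33002  (Δp = -0.05291)
p: 0.33002 → 0.29334  (Δp = -0.03668)
p: 0.29334 → 0.26624  (Δp = -0.02710)
p: 0.26624 → 0.24532  (Δp = -0.02091)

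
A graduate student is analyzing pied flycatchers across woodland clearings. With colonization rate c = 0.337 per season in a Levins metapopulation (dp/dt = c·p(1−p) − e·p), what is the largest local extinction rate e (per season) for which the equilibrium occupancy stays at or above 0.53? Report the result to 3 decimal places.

0.158

1 − e/c ≥ 0.53 ⇒ e ≤ c(1 − 0.53) = 0.337 × 0.4700.
e_max = 0.1584.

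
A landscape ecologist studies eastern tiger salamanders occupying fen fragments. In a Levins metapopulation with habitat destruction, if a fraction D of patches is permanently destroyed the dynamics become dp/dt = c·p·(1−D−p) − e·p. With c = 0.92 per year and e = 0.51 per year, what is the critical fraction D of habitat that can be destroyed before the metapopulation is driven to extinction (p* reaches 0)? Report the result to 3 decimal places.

The nontrivial equilibrium is p* = (1−D) − e/c; extinction occurs when this hits zero.
So D_crit = 1 − e/c = 1 − 0.51/0.92 = 1 − 0.5543 = 0.4457.
Note this equals the original equilibrium occupancy — the Levins extinction-debt result.

0.446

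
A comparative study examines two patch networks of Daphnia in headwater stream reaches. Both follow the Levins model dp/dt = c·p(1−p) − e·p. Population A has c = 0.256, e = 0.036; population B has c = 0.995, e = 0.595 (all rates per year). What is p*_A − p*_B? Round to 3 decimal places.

0.457

A: p*_A = 1 − 0.036/0.256 = 0.8594.
B: p*_B = 1 − 0.595/0.995 = 0.4020.
p*_A − p*_B = 0.8594 − 0.4020 = 0.4574.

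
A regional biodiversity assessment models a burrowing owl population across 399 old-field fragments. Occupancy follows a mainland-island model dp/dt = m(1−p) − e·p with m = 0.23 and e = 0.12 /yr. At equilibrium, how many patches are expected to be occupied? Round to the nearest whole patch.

p* = m/(m+e) = 0.23/0.3500 = 0.6571.
Expected occupied patches = N × p* = 399 × 0.6571 = 262.20 ≈ 262.

262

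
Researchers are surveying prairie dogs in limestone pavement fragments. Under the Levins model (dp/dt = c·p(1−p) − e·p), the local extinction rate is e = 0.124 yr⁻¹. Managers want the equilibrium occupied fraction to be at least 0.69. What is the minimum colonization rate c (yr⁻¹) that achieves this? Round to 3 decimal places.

0.400

p* = 1 − e/c ≥ 0.69 requires e/c ≤ 0.3100, i.e. c ≥ e/0.3100.
c_min = 0.124/0.3100 = 0.4000.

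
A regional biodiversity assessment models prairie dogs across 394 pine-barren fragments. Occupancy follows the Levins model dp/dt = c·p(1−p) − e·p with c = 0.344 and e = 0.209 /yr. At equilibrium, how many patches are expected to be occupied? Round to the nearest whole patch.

p* = 1 − e/c = 1 − 0.209/0.344 = 0.3924.
Expected occupied patches = N × p* = 394 × 0.3924 = 154.62 ≈ 155.

155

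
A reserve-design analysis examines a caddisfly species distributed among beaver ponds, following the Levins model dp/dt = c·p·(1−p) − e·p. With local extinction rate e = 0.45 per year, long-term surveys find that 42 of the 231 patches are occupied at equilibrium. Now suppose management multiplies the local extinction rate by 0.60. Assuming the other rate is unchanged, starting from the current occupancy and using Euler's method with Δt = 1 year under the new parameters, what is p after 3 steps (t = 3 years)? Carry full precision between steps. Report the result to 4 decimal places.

0.2849

Observed p* = 42/231 = 0.18182.
Balance c(1−p*) = e gives c = e/(1 − 0.18182) = 0.45/0.81818 = 0.55000.
Starting from p₀ = 0.18182; update p ← p + (dp/dt)·Δt with the new parameters.
p: 0.18182 → 0.21455  (Δp = +0.03273)
p: 0.21455 → 0.24930  (Δp = +0.03476)
p: 0.24930 → 0.28492  (Δp = +0.03562)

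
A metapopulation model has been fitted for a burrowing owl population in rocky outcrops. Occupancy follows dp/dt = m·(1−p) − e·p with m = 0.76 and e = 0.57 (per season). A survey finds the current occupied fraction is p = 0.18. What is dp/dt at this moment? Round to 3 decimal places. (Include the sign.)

Colonization term: m·(1−p) = 0.76×0.8200 = 0.62320.
Extinction term: e·p = 0.10260.
dp/dt = 0.62320 − 0.10260 = 0.52060.

0.521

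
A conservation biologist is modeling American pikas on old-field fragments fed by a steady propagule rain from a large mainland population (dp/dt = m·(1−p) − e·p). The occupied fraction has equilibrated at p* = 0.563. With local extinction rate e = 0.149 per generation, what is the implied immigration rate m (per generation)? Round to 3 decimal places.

At equilibrium m(1−p*) = e·p*, so m = e·p*/(1−p*).
m = 0.149 × 0.563 / 0.4370 = 0.0839/0.4370 = 0.1920.

0.192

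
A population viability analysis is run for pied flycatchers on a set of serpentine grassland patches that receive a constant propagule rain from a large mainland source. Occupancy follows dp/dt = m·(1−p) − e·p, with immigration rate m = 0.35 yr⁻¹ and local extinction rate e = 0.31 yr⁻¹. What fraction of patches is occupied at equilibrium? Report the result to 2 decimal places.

At equilibrium the propagule rain into empty patches balances local extinction: m(1−p*) = e·p*.
p* = m/(m+e) = 0.35/(0.35+0.31) = 0.35/0.6600 = 0.5303.

0.53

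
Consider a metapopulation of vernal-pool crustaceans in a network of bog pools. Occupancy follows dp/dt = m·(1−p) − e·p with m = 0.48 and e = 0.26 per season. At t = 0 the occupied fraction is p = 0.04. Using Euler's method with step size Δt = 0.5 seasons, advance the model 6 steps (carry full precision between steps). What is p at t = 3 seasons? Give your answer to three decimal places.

Update rule: p ← p + [m·(1−p) − e·p]·Δt with Δt = 0.5.
  1  |  dp/dt·Δt = +0.225200  |  p_1 = 0.265200
  2  |  dp/dt·Δt = +0.141876  |  p_2 = 0.407076
  3  |  dp/dt·Δt = +0.089382  |  p_3 = 0.496458
  4  |  dp/dt·Δt = +0.056311  |  p_4 = 0.552768
  5  |  dp/dt·Δt = +0.035476  |  p_5 = 0.588244
  6  |  dp/dt·Δt = +0.022350  |  p_6 = 0.610594

0.611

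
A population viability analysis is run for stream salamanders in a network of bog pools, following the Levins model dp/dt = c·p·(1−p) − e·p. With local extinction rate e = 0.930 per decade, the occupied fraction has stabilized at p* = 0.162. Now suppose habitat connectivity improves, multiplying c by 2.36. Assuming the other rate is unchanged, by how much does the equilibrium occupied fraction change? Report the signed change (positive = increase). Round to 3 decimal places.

0.483

Balance c(1−p*) = e gives c = e/(1 − 0.16200) = 0.930/0.83800 = 1.10979.
New p* = 1 − e/c = 1 − 0.93000/2.61910 = 0.64492.
Δp* = 0.64492 − 0.16200 = +0.48292.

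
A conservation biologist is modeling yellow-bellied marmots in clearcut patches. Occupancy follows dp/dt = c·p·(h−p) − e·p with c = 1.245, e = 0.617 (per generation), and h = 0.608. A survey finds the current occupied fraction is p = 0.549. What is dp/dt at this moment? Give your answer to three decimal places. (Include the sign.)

Colonization term: c·p·(h−p) = 1.245×0.549×0.0590 = 0.04033.
Extinction term: e·p = 0.33873.
dp/dt = 0.04033 − 0.33873 = -0.29841.

-0.298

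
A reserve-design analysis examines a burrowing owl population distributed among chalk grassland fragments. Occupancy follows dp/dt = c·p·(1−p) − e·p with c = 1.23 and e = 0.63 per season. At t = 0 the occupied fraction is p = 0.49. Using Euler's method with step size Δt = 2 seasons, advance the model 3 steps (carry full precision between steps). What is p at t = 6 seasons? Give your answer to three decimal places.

0.488

Update rule: p ← p + [c·p·(1−p) − e·p]·Δt with Δt = 2.
  1  |  dp/dt·Δt = -0.002646  |  p_1 = 0.487354
  2  |  dp/dt·Δt = +0.000541  |  p_2 = 0.487895
  3  |  dp/dt·Δt = -0.000108  |  p_3 = 0.487787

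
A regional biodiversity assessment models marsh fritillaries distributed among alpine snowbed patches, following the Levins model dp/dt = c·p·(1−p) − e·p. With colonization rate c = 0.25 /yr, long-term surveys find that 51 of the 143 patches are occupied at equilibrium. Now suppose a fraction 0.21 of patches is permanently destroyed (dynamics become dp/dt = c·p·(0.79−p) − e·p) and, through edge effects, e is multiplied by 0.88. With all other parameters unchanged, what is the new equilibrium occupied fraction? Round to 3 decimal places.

0.224

Observed p* = 51/143 = 0.35664.
Balance c(1−p*) = e gives e = 0.25×(1 − 0.35664) = 0.16084.
New p* = 0.79 − e/c = 0.79 − 0.14154/0.25000 = 0.22384.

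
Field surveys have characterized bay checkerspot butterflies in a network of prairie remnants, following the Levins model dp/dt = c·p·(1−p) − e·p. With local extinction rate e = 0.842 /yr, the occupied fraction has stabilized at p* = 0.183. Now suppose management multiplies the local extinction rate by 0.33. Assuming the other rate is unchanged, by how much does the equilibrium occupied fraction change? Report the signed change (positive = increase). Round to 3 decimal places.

Balance c(1−p*) = e gives c = e/(1 − 0.18300) = 0.842/0.81700 = 1.03060.
New p* = 1 − e/c = 1 − 0.27786/1.03060 = 0.73039.
Δp* = 0.73039 − 0.18300 = +0.54739.

0.547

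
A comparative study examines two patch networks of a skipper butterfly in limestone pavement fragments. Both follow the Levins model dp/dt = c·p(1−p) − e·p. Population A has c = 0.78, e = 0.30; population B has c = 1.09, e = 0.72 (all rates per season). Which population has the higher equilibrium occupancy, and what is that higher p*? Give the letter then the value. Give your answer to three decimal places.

A: p*_A = 1 − 0.30/0.78 = 0.6154.
B: p*_B = 1 − 0.72/1.09 = 0.3394.
A is higher at 0.6154.

A, 0.615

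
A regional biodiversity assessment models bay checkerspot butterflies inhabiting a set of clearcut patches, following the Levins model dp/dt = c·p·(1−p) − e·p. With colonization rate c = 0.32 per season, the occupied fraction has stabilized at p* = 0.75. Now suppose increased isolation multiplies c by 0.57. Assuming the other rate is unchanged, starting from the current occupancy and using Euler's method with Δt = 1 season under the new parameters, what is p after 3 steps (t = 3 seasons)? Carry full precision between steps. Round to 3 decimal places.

Balance c(1−p*) = e gives e = 0.32×(1 − 0.75000) = 0.08000.
Starting from p₀ = 0.75000; update p ← p + (dp/dt)·Δt with the new parameters.
  1  |  dp/dt·Δt = -0.025800  |  p_1 = 0.724200
  2  |  dp/dt·Δt = -0.021504  |  p_2 = 0.702696
  3  |  dp/dt·Δt = -0.018110  |  p_3 = 0.684586

0.685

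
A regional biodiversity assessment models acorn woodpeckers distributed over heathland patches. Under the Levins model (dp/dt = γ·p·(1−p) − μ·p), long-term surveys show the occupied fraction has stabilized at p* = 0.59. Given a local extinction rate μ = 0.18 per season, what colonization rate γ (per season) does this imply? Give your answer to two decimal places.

At equilibrium γ(1−p*) = μ, so γ = μ/(1−p*).
γ = 0.18/(1 − 0.59) = 0.18/0.4100 = 0.4390.

0.44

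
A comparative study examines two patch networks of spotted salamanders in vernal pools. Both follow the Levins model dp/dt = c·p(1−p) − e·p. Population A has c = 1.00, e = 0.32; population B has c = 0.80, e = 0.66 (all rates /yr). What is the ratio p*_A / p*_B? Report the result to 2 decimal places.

A: p*_A = 1 − 0.32/1.00 = 0.6800.
B: p*_B = 1 − 0.66/0.80 = 0.1750.
p*_A / p*_B = 0.6800/0.1750 = 3.8857.

3.89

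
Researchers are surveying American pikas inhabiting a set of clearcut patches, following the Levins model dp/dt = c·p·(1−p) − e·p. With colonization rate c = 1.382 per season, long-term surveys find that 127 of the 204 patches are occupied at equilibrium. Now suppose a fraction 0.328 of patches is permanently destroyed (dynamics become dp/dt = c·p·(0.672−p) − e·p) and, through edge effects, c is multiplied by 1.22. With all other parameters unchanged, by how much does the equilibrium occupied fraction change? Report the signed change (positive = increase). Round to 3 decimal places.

Observed p* = 127/204 = 0.62255.
Balance c(1−p*) = e gives e = 1.382×(1 − 0.62255) = 0.52164.
New p* = 0.672 − e/c = 0.672 − 0.52164/1.68604 = 0.36261.
Δp* = 0.36261 − 0.62255 = -0.25994.

-0.260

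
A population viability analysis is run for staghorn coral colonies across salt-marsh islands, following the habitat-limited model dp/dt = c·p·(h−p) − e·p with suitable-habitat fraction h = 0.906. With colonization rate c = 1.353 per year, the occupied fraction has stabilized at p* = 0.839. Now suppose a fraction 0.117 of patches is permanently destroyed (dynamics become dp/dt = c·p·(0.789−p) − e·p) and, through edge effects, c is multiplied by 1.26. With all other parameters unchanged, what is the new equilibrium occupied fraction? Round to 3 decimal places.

0.736

Balance c(h−p*) = e gives e = 1.353×(0.906 − 0.83900) = 0.09065.
New p* = 0.789 − e/c = 0.789 − 0.09065/1.70478 = 0.73583.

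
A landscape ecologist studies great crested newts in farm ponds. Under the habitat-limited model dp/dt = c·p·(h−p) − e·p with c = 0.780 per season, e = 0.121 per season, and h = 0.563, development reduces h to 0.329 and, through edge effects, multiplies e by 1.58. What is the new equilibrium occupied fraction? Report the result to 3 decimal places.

Before: p* = h − e/c = 0.563 − 0.121/0.780 = 0.563 − 0.1551 = 0.4079.
After: c = 0.78, e = 0.19118, h = 0.329; p* = 0.329 − 0.19118/0.78 = 0.0839.

0.084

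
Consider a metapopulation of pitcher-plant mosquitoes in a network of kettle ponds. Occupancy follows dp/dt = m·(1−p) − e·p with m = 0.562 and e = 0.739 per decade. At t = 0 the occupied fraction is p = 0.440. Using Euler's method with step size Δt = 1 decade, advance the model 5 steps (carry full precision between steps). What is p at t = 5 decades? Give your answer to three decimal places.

0.432

Update rule: p ← p + [m·(1−p) − e·p]·Δt with Δt = 1.
  1  |  dp/dt·Δt = -0.010440  |  p_1 = 0.429560
  2  |  dp/dt·Δt = +0.003142  |  p_2 = 0.432702
  3  |  dp/dt·Δt = -0.000946  |  p_3 = 0.431757
  4  |  dp/dt·Δt = +0.000285  |  p_4 = 0.432041
  5  |  dp/dt·Δt = -0.000086  |  p_5 = 0.431956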